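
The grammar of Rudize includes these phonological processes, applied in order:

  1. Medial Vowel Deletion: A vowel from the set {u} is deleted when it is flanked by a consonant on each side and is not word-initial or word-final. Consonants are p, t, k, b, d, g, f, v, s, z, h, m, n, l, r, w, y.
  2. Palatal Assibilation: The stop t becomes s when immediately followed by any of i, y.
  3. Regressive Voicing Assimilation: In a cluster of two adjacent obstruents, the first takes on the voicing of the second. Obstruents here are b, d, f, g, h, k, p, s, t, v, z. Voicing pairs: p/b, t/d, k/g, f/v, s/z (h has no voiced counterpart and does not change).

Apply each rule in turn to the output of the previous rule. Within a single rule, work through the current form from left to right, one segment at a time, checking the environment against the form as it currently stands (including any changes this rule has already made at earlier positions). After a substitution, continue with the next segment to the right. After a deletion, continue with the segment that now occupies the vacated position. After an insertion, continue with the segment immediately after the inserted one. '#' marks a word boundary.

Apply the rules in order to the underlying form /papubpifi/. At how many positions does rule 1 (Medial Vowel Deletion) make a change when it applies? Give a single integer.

1

1 Medial Vowel Deletion: [papubpifi] → [papbpifi]
2 Palatal Assibilation: no change — [papbpifi]
3 Regressive Voicing Assimilation: [papbpifi] → [pabppifi]
Rule 1 changed 1 position(s).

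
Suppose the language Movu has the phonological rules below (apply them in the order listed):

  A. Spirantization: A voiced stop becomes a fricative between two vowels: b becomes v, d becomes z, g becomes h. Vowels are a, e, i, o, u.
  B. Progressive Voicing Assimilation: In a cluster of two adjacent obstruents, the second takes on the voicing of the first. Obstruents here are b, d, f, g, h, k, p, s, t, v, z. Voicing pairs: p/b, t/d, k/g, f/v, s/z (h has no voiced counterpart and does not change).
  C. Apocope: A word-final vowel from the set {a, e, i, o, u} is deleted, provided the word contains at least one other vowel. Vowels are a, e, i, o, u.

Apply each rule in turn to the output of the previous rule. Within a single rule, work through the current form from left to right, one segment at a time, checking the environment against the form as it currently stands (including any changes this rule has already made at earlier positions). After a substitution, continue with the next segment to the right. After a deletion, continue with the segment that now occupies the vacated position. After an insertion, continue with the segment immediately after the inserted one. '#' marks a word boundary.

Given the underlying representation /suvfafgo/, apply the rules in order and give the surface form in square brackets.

[suvvafk]

A Spirantization: no change — [suvfafgo]
B Progressive Voicing Assimilation: [suvfafgo] → [suvvafko]
C Apocope: [suvvafko] → [suvvafk]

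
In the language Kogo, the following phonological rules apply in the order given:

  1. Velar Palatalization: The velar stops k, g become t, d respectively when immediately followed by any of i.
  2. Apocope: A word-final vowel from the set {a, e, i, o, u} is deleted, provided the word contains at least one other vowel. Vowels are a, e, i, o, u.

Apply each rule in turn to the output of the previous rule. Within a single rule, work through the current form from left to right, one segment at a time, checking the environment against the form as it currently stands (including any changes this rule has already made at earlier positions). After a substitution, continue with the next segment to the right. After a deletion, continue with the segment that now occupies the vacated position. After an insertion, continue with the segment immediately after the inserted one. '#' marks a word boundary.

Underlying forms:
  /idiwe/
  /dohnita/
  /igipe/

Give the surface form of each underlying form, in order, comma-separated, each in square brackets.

/idiwe/:
  1 Velar Palatalization: no change — [idiwe]
  2 Apocope: [idiwe] → [idiw]
/dohnita/:
  1 Velar Palatalization: no change — [dohnita]
  2 Apocope: [dohnita] → [dohnit]
/igipe/:
  1 Velar Palatalization: [igipe] → [idipe]
  2 Apocope: [idipe] → [idip]

[idiw], [dohnit], [idip]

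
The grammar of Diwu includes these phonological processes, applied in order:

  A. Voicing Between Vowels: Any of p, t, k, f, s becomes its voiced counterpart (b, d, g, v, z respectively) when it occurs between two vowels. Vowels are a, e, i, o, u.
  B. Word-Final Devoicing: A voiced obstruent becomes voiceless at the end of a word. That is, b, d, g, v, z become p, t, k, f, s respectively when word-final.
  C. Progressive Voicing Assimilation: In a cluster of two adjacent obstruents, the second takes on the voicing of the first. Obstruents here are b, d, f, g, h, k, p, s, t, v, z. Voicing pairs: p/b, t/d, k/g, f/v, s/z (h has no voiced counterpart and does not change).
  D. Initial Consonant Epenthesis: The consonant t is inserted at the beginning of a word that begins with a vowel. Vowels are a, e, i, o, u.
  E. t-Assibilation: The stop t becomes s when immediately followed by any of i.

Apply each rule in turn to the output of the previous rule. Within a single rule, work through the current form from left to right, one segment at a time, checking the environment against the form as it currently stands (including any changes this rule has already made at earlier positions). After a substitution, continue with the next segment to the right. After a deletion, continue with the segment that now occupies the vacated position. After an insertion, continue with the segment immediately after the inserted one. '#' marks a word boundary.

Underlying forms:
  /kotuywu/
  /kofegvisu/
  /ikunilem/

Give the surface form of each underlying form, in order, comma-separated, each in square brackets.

/kotuywu/:
  A Voicing Between Vowels: [kotuywu] → [koduywu]
  B Word-Final Devoicing: no change — [koduywu]
  C Progressive Voicing Assimilation: no change — [koduywu]
  D Initial Consonant Epenthesis: no change — [koduywu]
  E t-Assibilation: no change — [koduywu]
/kofegvisu/:
  A Voicing Between Vowels: [kofegvisu] → [kovegvizu]
  B Word-Final Devoicing: no change — [kovegvizu]
  C Progressive Voicing Assimilation: no change — [kovegvizu]
  D Initial Consonant Epenthesis: no change — [kovegvizu]
  E t-Assibilation: no change — [kovegvizu]
/ikunilem/:
  A Voicing Between Vowels: [ikunilem] → [igunilem]
  B Word-Final Devoicing: no change — [igunilem]
  C Progressive Voicing Assimilation: no change — [igunilem]
  D Initial Consonant Epenthesis: [igunilem] → [tigunilem]
  E t-Assibilation: [tigunilem] → [sigunilem]

[koduywu], [kovegvizu], [sigunilem]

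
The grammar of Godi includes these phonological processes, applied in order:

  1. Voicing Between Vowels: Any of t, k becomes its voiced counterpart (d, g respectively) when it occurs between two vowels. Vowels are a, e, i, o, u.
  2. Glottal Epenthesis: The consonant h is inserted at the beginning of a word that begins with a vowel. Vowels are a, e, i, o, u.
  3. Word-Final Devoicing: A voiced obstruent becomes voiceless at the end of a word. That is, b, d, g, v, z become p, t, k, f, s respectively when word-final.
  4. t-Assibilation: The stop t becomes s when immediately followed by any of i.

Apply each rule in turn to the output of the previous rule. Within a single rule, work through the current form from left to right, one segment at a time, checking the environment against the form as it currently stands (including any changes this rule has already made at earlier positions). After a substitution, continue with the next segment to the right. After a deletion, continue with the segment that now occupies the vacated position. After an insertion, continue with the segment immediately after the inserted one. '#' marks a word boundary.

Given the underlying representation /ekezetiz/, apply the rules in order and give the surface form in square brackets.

[hegezedis]

1 Voicing Between Vowels: [ekezetiz] → [egezediz]
2 Glottal Epenthesis: [egezediz] → [hegezediz]
3 Word-Final Devoicing: [hegezediz] → [hegezedis]
4 t-Assibilation: no change — [hegezedis]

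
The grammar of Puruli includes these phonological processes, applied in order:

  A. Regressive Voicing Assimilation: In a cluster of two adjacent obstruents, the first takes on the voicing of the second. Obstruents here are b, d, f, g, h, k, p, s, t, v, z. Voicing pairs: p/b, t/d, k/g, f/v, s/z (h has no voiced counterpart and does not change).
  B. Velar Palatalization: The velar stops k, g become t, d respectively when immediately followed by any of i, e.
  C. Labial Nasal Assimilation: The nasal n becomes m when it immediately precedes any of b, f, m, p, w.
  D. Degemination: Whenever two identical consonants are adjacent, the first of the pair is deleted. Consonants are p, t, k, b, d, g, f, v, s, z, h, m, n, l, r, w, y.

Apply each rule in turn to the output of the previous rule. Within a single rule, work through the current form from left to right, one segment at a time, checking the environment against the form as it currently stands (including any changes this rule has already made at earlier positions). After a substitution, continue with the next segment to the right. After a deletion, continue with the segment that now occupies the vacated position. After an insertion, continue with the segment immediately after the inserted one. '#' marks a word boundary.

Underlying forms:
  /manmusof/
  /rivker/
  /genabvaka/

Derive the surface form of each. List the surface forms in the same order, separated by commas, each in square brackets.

[mamusof], [rifter], [denabvaka]

/manmusof/:
  A Regressive Voicing Assimilation: no change — [manmusof]
  B Velar Palatalization: no change — [manmusof]
  C Labial Nasal Assimilation: [manmusof] → [mammusof]
  D Degemination: [mammusof] → [mamusof]
/rivker/:
  A Regressive Voicing Assimilation: [rivker] → [rifker]
  B Velar Palatalization: [rifker] → [rifter]
  C Labial Nasal Assimilation: no change — [rifter]
  D Degemination: no change — [rifter]
/genabvaka/:
  A Regressive Voicing Assimilation: no change — [genabvaka]
  B Velar Palatalization: [genabvaka] → [denabvaka]
  C Labial Nasal Assimilation: no change — [denabvaka]
  D Degemination: no change — [denabvaka]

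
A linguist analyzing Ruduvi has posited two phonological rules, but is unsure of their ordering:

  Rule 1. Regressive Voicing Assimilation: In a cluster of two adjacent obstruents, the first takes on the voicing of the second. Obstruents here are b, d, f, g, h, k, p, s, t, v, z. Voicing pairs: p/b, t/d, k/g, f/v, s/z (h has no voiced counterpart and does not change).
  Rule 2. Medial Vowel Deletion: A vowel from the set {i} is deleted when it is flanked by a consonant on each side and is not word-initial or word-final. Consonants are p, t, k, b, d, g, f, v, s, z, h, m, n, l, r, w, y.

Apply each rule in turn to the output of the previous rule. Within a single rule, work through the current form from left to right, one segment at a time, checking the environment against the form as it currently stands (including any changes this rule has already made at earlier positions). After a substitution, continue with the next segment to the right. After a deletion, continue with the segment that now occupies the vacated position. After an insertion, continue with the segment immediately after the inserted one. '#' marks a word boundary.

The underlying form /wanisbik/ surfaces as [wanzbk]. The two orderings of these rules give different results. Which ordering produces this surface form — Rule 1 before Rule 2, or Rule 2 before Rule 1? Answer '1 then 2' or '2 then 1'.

1 then 2

Order 1 then 2:
  1 Regressive Voicing Assimilation: [wanisbik] → [wanizbik]
  2 Medial Vowel Deletion: [wanizbik] → [wanzbk]
  result: [wanzbk]
Order 2 then 1:
  2 Medial Vowel Deletion: [wanisbik] → [wansbk]
  1 Regressive Voicing Assimilation: [wansbk] → [wanzpk]
  result: [wanzpk]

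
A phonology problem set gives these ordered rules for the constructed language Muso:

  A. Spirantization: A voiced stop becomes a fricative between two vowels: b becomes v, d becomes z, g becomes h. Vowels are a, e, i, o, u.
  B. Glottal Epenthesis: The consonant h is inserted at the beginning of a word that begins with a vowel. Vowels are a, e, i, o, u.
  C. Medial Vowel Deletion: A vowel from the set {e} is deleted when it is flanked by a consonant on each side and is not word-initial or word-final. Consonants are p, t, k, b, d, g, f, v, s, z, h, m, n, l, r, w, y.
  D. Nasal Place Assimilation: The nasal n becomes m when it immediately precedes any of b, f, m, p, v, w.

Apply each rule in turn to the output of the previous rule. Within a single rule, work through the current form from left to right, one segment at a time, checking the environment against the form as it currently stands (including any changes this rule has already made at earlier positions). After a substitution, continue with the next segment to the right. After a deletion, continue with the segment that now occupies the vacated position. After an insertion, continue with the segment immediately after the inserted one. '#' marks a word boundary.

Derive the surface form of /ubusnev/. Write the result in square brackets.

A Spirantization: [ubusnev] → [uvusnev]
B Glottal Epenthesis: [uvusnev] → [huvusnev]
C Medial Vowel Deletion: [huvusnev] → [huvusnv]
D Nasal Place Assimilation: [huvusnv] → [huvusmv]

[huvusmv]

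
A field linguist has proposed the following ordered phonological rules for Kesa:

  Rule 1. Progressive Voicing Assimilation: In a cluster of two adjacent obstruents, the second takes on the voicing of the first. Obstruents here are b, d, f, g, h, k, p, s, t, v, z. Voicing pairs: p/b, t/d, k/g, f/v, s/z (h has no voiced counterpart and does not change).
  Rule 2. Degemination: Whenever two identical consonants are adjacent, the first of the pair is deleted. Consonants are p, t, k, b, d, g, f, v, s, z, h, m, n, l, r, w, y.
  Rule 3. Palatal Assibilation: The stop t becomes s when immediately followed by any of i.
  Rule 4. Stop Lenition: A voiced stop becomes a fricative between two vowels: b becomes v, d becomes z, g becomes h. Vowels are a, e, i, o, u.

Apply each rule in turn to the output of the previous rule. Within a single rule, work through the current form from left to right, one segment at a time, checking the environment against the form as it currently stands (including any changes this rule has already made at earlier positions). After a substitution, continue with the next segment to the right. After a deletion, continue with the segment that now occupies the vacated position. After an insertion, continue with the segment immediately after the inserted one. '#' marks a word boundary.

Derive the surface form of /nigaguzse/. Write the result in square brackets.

Rule 1 Progressive Voicing Assimilation: [nigaguzse] → [nigaguzze]
Rule 2 Degemination: [nigaguzze] → [nigaguze]
Rule 3 Palatal Assibilation: no change — [nigaguze]
Rule 4 Stop Lenition: [nigaguze] → [nihahuze]

[nihahuze]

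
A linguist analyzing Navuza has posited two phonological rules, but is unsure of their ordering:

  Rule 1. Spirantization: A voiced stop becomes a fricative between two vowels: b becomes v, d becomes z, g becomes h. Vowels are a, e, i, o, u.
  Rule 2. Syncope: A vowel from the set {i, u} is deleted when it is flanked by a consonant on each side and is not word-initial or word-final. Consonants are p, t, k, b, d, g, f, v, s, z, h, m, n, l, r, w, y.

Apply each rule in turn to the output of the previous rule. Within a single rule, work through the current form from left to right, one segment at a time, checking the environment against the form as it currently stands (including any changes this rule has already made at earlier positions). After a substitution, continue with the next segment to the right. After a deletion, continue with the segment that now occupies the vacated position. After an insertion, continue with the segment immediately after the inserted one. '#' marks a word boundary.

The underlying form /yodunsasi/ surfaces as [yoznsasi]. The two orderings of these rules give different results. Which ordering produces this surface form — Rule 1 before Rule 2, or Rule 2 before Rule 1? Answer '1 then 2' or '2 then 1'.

1 then 2

Order 1 then 2:
  1 Spirantization: [yodunsasi] → [yozunsasi]
  2 Syncope: [yozunsasi] → [yoznsasi]
  result: [yoznsasi]
Order 2 then 1:
  2 Syncope: [yodunsasi] → [yodnsasi]
  1 Spirantization: no change — [yodnsasi]
  result: [yodnsasi]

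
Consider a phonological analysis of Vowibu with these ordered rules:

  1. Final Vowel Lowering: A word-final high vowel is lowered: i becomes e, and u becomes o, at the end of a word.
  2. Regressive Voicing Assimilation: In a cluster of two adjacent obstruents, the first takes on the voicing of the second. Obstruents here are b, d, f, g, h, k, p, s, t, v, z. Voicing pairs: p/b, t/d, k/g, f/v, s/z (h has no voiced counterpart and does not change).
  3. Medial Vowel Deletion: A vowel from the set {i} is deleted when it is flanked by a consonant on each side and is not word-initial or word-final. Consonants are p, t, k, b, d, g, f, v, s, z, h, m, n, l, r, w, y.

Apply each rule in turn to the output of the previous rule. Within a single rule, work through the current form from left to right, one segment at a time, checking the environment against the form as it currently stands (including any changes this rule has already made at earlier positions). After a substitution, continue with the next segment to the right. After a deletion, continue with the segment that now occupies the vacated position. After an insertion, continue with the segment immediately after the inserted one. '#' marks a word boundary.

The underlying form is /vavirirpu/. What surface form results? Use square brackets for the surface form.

1 Final Vowel Lowering: [vavirirpu] → [vavirirpo]
2 Regressive Voicing Assimilation: no change — [vavirirpo]
3 Medial Vowel Deletion: [vavirirpo] → [vavrrpo]

[vavrrpo]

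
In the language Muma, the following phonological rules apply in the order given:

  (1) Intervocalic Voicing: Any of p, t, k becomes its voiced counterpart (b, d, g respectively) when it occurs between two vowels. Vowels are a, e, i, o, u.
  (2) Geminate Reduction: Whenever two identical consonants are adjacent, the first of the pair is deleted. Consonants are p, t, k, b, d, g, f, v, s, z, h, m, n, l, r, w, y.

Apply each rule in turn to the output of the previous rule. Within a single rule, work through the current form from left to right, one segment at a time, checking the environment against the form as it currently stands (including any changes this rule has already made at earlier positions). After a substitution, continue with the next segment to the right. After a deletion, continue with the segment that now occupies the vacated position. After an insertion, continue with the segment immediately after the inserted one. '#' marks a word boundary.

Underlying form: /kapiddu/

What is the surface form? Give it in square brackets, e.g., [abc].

(1) Intervocalic Voicing: [kapiddu] → [kabiddu]
(2) Geminate Reduction: [kabiddu] → [kabidu]

[kabidu]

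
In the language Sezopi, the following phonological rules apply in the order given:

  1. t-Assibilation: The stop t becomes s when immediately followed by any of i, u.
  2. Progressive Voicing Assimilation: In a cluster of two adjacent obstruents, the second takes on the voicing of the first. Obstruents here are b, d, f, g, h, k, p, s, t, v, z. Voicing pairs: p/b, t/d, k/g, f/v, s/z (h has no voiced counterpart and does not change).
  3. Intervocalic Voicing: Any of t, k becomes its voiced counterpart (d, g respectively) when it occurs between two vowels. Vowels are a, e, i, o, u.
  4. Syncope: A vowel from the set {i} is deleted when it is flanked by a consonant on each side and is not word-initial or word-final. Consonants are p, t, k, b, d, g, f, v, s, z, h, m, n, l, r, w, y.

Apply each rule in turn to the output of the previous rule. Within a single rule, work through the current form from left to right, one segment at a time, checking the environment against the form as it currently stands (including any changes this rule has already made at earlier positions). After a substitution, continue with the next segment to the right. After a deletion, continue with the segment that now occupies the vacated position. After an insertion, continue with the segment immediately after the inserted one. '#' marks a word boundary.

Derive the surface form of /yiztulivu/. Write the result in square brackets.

1 t-Assibilation: [yiztulivu] → [yizsulivu]
2 Progressive Voicing Assimilation: [yizsulivu] → [yizzulivu]
3 Intervocalic Voicing: no change — [yizzulivu]
4 Syncope: [yizzulivu] → [yzzulvu]

[yzzulvu]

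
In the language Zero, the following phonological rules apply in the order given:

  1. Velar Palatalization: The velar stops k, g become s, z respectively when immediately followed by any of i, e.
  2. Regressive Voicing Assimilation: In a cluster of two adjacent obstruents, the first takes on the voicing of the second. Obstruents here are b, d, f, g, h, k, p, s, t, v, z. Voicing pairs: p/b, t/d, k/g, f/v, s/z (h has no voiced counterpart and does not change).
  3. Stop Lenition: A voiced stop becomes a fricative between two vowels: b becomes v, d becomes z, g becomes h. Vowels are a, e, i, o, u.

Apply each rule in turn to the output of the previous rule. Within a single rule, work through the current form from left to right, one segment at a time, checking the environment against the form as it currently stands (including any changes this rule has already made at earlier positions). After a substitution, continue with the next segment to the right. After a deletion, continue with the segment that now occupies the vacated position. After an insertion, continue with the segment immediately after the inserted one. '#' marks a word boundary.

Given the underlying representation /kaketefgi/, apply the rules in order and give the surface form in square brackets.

[kasetevzi]

1 Velar Palatalization: [kaketefgi] → [kasetefzi]
2 Regressive Voicing Assimilation: [kasetefzi] → [kasetevzi]
3 Stop Lenition: no change — [kasetevzi]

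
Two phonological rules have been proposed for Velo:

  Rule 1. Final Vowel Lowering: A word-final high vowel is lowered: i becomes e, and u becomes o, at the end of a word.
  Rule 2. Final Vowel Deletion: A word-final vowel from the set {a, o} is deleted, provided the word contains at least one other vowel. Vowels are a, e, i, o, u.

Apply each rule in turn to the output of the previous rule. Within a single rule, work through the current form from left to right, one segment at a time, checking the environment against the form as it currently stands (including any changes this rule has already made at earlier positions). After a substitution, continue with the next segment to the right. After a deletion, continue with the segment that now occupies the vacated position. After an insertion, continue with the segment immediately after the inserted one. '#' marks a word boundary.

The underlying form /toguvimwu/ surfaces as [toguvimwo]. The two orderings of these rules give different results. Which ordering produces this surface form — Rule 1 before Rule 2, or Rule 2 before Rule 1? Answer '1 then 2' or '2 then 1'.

2 then 1

Order 1 then 2:
  1 Final Vowel Lowering: [toguvimwu] → [toguvimwo]
  2 Final Vowel Deletion: [toguvimwo] → [toguvimw]
  result: [toguvimw]
Order 2 then 1:
  2 Final Vowel Deletion: no change — [toguvimwu]
  1 Final Vowel Lowering: [toguvimwu] → [toguvimwo]
  result: [toguvimwo]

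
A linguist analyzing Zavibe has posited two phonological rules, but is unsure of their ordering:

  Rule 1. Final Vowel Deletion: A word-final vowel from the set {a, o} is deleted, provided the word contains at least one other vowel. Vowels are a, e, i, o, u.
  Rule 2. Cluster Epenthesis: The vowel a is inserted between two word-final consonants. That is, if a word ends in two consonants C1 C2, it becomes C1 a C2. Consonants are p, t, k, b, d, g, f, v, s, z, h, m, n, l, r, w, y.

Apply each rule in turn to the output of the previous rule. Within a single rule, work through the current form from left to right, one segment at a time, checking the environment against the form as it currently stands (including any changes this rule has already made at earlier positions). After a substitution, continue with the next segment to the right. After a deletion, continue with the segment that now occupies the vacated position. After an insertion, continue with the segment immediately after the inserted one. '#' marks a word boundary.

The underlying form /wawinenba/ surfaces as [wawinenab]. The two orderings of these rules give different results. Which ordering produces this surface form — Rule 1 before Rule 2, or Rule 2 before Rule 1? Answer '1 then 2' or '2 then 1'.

Order 1 then 2:
  1 Final Vowel Deletion: [wawinenba] → [wawinenb]
  2 Cluster Epenthesis: [wawinenb] → [wawinenab]
  result: [wawinenab]
Order 2 then 1:
  2 Cluster Epenthesis: no change — [wawinenba]
  1 Final Vowel Deletion: [wawinenba] → [wawinenb]
  result: [wawinenb]

1 then 2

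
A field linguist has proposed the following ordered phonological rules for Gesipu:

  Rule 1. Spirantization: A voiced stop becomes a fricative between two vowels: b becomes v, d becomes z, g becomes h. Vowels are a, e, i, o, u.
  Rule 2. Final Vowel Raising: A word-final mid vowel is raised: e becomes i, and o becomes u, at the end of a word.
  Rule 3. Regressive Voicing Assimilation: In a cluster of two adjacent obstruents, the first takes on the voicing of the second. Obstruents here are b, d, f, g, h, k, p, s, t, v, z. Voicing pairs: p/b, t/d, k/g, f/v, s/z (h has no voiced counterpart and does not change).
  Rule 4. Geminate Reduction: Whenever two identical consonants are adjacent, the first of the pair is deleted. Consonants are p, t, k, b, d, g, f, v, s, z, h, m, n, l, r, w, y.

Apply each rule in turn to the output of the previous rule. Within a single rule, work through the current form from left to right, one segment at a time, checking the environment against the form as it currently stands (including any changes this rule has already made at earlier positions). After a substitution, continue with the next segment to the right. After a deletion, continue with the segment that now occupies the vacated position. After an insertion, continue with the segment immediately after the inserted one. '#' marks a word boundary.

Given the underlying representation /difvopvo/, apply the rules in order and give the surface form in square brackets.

Rule 1 Spirantization: no change — [difvopvo]
Rule 2 Final Vowel Raising: [difvopvo] → [difvopvu]
Rule 3 Regressive Voicing Assimilation: [difvopvu] → [divvobvu]
Rule 4 Geminate Reduction: [divvobvu] → [divobvu]

[divobvu]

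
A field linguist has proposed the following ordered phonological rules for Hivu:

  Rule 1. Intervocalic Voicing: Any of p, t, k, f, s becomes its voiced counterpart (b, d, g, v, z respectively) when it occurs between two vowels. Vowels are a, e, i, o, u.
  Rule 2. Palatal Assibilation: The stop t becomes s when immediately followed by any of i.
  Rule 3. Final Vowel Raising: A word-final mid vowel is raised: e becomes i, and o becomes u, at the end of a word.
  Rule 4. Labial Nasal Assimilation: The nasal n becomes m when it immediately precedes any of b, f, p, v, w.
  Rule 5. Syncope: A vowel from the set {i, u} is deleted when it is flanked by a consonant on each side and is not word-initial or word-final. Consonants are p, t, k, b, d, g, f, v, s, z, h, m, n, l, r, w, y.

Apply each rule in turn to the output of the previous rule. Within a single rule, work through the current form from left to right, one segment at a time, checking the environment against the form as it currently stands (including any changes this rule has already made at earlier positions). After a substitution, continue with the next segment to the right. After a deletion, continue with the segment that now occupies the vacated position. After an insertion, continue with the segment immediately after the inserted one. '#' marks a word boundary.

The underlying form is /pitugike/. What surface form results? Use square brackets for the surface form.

[pdggi]

Rule 1 Intervocalic Voicing: [pitugike] → [pidugige]
Rule 2 Palatal Assibilation: no change — [pidugige]
Rule 3 Final Vowel Raising: [pidugige] → [pidugigi]
Rule 4 Labial Nasal Assimilation: no change — [pidugigi]
Rule 5 Syncope: [pidugigi] → [pdggi]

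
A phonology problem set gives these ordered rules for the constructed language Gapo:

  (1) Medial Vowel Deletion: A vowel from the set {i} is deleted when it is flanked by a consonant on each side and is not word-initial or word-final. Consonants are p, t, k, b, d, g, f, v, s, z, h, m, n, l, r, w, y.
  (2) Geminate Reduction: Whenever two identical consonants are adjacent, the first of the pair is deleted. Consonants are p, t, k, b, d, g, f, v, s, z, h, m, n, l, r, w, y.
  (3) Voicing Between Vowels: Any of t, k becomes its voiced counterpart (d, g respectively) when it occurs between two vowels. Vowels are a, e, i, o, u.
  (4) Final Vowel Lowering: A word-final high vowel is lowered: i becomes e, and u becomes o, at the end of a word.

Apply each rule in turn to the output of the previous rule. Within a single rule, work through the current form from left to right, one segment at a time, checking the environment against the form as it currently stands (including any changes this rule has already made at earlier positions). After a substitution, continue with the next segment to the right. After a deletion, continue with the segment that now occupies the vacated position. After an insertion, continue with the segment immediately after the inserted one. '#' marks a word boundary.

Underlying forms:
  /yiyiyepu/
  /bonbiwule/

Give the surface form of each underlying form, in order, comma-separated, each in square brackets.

/yiyiyepu/:
  (1) Medial Vowel Deletion: [yiyiyepu] → [yyyepu]
  (2) Geminate Reduction: [yyyepu] → [yepu]
  (3) Voicing Between Vowels: no change — [yepu]
  (4) Final Vowel Lowering: [yepu] → [yepo]
/bonbiwule/:
  (1) Medial Vowel Deletion: [bonbiwule] → [bonbwule]
  (2) Geminate Reduction: no change — [bonbwule]
  (3) Voicing Between Vowels: no change — [bonbwule]
  (4) Final Vowel Lowering: no change — [bonbwule]

[yepo], [bonbwule]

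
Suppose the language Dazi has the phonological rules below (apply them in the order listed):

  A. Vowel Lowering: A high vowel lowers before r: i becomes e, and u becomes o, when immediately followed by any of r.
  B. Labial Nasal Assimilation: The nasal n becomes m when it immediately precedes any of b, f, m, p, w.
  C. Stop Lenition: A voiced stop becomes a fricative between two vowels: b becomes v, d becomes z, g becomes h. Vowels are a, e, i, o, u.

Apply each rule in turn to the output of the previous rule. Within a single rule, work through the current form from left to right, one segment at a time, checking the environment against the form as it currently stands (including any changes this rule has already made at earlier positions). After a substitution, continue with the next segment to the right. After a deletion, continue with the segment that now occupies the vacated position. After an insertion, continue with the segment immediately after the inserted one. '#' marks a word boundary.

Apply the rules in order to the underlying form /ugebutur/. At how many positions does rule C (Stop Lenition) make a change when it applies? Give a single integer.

A Vowel Lowering: [ugebutur] → [ugebutor]
B Labial Nasal Assimilation: no change — [ugebutor]
C Stop Lenition: [ugebutor] → [uhevutor]
Rule C changed 2 position(s).

2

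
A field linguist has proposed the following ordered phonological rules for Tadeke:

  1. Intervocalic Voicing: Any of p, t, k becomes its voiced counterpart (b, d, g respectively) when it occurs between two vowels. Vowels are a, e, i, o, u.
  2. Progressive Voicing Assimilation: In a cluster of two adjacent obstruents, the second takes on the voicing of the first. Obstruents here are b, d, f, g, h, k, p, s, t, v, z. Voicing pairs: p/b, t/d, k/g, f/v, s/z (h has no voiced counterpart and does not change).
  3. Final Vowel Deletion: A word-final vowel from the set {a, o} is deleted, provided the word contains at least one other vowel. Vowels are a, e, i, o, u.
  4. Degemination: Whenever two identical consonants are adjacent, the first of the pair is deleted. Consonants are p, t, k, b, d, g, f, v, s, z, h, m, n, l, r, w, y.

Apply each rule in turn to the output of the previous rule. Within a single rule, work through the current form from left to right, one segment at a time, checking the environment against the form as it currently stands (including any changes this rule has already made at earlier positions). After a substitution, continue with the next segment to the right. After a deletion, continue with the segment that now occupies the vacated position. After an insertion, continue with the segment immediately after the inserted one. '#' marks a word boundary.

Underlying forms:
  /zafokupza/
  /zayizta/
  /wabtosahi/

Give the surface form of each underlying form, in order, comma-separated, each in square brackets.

/zafokupza/:
  1 Intervocalic Voicing: [zafokupza] → [zafogupza]
  2 Progressive Voicing Assimilation: [zafogupza] → [zafogupsa]
  3 Final Vowel Deletion: [zafogupsa] → [zafogups]
  4 Degemination: no change — [zafogups]
/zayizta/:
  1 Intervocalic Voicing: no change — [zayizta]
  2 Progressive Voicing Assimilation: [zayizta] → [zayizda]
  3 Final Vowel Deletion: [zayizda] → [zayizd]
  4 Degemination: no change — [zayizd]
/wabtosahi/:
  1 Intervocalic Voicing: no change — [wabtosahi]
  2 Progressive Voicing Assimilation: [wabtosahi] → [wabdosahi]
  3 Final Vowel Deletion: no change — [wabdosahi]
  4 Degemination: no change — [wabdosahi]

[zafogups], [zayizd], [wabdosahi]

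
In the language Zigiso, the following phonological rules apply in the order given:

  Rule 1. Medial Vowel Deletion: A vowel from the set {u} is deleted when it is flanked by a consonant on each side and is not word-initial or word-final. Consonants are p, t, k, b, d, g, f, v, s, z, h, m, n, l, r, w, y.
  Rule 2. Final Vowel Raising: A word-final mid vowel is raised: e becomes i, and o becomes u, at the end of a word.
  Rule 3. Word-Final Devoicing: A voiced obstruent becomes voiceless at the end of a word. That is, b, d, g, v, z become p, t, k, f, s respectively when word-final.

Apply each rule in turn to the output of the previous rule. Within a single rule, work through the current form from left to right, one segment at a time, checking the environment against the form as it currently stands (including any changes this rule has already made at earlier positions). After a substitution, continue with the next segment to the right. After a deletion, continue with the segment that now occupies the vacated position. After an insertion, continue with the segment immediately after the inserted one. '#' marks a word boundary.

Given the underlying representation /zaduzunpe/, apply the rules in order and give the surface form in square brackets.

Rule 1 Medial Vowel Deletion: [zaduzunpe] → [zadznpe]
Rule 2 Final Vowel Raising: [zadznpe] → [zadznpi]
Rule 3 Word-Final Devoicing: no change — [zadznpi]

[zadznpi]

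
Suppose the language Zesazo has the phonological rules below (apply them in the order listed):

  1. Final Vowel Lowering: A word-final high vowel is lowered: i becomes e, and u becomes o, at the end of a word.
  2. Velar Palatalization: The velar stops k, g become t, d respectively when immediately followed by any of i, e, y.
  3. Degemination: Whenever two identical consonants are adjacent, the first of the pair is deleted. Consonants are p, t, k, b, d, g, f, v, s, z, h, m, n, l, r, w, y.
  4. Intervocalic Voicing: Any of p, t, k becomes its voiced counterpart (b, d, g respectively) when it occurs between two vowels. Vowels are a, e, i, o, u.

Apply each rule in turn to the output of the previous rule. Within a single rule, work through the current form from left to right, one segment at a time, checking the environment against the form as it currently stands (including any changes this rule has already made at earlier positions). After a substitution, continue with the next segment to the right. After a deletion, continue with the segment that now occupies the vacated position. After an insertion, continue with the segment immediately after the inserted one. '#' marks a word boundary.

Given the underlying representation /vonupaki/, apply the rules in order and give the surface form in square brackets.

1 Final Vowel Lowering: [vonupaki] → [vonupake]
2 Velar Palatalization: [vonupake] → [vonupate]
3 Degemination: no change — [vonupate]
4 Intervocalic Voicing: [vonupate] → [vonubade]

[vonubade]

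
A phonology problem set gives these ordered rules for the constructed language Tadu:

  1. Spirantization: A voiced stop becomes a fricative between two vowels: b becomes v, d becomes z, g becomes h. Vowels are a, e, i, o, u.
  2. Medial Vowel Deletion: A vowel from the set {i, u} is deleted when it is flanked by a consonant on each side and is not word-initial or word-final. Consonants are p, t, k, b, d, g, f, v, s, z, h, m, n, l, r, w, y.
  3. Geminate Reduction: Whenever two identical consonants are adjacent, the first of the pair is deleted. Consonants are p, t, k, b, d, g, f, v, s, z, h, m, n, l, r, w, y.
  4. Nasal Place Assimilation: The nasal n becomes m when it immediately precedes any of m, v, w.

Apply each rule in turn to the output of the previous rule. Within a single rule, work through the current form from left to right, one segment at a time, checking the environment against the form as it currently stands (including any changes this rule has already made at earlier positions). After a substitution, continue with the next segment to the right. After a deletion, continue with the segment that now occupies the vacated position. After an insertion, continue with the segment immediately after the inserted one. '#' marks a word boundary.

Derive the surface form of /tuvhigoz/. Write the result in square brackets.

1 Spirantization: [tuvhigoz] → [tuvhihoz]
2 Medial Vowel Deletion: [tuvhihoz] → [tvhhoz]
3 Geminate Reduction: [tvhhoz] → [tvhoz]
4 Nasal Place Assimilation: no change — [tvhoz]

[tvhoz]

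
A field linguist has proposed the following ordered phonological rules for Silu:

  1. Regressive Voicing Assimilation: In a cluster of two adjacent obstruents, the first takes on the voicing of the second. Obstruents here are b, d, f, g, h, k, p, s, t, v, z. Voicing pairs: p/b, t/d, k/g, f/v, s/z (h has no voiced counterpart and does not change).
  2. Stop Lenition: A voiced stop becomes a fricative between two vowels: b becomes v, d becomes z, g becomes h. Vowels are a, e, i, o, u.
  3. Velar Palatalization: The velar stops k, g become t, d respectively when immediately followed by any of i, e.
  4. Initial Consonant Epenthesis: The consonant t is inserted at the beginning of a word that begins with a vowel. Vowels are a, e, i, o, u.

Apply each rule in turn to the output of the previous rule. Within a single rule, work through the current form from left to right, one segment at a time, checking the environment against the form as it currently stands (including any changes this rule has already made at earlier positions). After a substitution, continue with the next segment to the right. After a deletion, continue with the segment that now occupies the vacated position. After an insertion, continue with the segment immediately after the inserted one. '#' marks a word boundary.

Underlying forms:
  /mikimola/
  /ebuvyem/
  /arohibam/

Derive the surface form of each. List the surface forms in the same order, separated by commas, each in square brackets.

[mitimola], [tevuvyem], [tarohivam]

/mikimola/:
  1 Regressive Voicing Assimilation: no change — [mikimola]
  2 Stop Lenition: no change — [mikimola]
  3 Velar Palatalization: [mikimola] → [mitimola]
  4 Initial Consonant Epenthesis: no change — [mitimola]
/ebuvyem/:
  1 Regressive Voicing Assimilation: no change — [ebuvyem]
  2 Stop Lenition: [ebuvyem] → [evuvyem]
  3 Velar Palatalization: no change — [evuvyem]
  4 Initial Consonant Epenthesis: [evuvyem] → [tevuvyem]
/arohibam/:
  1 Regressive Voicing Assimilation: no change — [arohibam]
  2 Stop Lenition: [arohibam] → [arohivam]
  3 Velar Palatalization: no change — [arohivam]
  4 Initial Consonant Epenthesis: [arohivam] → [tarohivam]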